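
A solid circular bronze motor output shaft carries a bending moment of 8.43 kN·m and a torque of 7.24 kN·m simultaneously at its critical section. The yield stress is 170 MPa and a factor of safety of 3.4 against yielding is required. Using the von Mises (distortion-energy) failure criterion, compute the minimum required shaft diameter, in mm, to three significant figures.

d = 129 mm

σ_allow = σ_y/n = 170/3.4 = 50.00 MPa.
For a solid shaft σ_b = 32M/(πd³) and τ = 16T/(πd³), so the von Mises stress is σ' = (16/πd³)·√(4M²+3T²).
√(4M²+3T²) = √(4×(8.430×10^6)² + 3×(7.240×10^6)²) = 2.101×10^7 N·mm.
d³ = 16×2.101×10^7/(π×50.00) = 2.140×10^6 mm³.
d = 128.9 mm.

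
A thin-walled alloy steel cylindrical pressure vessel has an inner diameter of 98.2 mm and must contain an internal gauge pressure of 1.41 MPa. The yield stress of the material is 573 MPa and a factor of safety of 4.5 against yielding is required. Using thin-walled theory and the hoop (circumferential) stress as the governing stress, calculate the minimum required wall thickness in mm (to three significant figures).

t = 0.544 mm

σ_allow = 573/4.5 = 127.3 MPa.
Hoop stress σ_h = pD/(2t), so t = pD/(2σ_allow) = 1.41×98.2/(2×127.3) = 0.5437 mm.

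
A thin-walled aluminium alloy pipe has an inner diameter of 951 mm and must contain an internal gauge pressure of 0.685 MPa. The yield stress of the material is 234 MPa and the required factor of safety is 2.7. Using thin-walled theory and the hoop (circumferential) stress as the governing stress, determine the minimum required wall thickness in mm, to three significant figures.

σ_allow = 234/2.7 = 86.67 MPa.
Hoop stress σ_h = pD/(2t), so t = pD/(2σ_allow) = 0.685×951/(2×86.67) = 3.758 mm.

t = 3.76 mm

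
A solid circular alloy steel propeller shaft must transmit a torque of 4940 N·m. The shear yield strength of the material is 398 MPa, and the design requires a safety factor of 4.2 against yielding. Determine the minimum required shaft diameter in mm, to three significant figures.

Allowable shear stress τ_allow = 398/4.2 = 94.76 MPa.
For a solid shaft τ = 16T/(πd³), so d³ = 16T/(π τ_allow) = 16×4940000/(π×94.76) = 265500 mm³.
d = (265500)^(1/3) = 64.27 mm.

d = 64.3 mm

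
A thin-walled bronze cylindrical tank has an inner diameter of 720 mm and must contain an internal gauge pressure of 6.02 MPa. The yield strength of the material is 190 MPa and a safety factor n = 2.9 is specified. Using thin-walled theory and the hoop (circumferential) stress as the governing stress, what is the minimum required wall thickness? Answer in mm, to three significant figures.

t = 33.1 mm

σ_allow = 190/2.9 = 65.52 MPa.
Hoop stress σ_h = pD/(2t), so t = pD/(2σ_allow) = 6.02×720/(2×65.52) = 33.08 mm.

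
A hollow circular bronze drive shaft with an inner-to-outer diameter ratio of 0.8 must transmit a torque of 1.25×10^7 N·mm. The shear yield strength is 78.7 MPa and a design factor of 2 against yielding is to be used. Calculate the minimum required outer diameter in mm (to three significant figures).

τ_allow = 78.7/2 = 39.35 MPa.
For a hollow shaft τ = 16T/[πd_o³(1−k⁴)] with k = 0.8, so 1−k⁴ = 0.5904.
d_o³ = 16T/[π τ_allow (1−k⁴)] = 16×1.2500×10^7/(π×39.35×0.5904) = 2.740×10^6 mm³.
d_o = 139.9 mm.

d_o = 140 mm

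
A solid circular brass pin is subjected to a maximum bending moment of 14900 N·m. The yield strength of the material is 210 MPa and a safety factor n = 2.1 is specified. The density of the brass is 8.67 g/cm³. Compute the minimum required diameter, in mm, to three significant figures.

σ_allow = 210/2.1 = 100.0 MPa.
For a solid circular section σ = 32M/(πd³), so d³ = 32M/(π σ_allow) = 32×1.4900×10^7/(π×100.0) = 1.518×10^6 mm³.
d = 114.9 mm.

d = 115 mm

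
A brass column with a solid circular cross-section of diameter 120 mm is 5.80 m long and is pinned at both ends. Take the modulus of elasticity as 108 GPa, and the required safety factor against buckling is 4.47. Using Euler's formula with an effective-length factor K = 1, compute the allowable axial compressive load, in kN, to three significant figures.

P_allow = 72.2 kN

I = πd⁴/64 = π×120⁴/64 = 1.018×10^7 mm⁴.
Effective length L_e = KL = 1×5.80 m = 5800 mm.
Euler critical load P_cr = π²EI/L_e² = π²×108000×1.018×10^7/5800² = 322500 N.
P_allow = P_cr/n = 322500/4.47 = 72150 N.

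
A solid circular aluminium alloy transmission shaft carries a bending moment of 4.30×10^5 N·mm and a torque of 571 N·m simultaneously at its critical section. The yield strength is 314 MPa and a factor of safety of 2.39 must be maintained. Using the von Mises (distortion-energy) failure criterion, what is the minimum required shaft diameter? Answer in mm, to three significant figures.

σ_allow = σ_y/n = 314/2.39 = 131.4 MPa.
For a solid shaft σ_b = 32M/(πd³) and τ = 16T/(πd³), so the von Mises stress is σ' = (16/πd³)·√(4M²+3T²).
√(4M²+3T²) = √(4×(430000)² + 3×(571000)²) = 1.311×10^6 N·mm.
d³ = 16×1.311×10^6/(π×131.4) = 50810 mm³.
d = 37.04 mm.

d = 37.0 mm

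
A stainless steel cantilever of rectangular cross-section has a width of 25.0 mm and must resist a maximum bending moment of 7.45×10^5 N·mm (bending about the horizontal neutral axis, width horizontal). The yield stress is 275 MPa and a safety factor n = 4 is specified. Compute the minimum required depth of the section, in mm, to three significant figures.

σ_allow = 275/4 = 68.75 MPa.
For a rectangular section σ = 6M/(bh²), so h² = 6M/(b σ_allow) = 6×745000/(25.0×68.75) = 2601 mm².
h = 51.00 mm.

h = 51.0 mm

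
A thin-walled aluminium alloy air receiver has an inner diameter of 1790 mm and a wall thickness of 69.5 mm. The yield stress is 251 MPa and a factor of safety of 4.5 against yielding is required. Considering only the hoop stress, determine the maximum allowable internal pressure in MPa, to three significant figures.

p_allow = 4.33 MPa

σ_allow = 251/4.5 = 55.78 MPa.
σ_h = pD/(2t) → p_allow = 2σ_allow t/D = 2×55.78×69.5/1790 = 4.331 MPa.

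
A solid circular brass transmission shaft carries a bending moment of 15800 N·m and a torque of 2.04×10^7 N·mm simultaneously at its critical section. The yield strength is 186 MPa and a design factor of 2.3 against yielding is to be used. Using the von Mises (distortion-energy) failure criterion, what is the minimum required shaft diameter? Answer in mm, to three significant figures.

σ_allow = σ_y/n = 186/2.3 = 80.87 MPa.
For a solid shaft σ_b = 32M/(πd³) and τ = 16T/(πd³), so the von Mises stress is σ' = (16/πd³)·√(4M²+3T²).
√(4M²+3T²) = √(4×(1.580×10^7)² + 3×(2.040×10^7)²) = 4.740×10^7 N·mm.
d³ = 16×4.740×10^7/(π×80.87) = 2.985×10^6 mm³.
d = 144.0 mm.

d = 144 mm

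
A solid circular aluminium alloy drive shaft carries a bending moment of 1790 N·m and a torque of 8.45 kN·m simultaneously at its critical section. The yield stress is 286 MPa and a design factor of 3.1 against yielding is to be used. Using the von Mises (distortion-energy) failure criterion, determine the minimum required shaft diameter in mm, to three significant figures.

σ_allow = σ_y/n = 286/3.1 = 92.26 MPa.
For a solid shaft σ_b = 32M/(πd³) and τ = 16T/(πd³), so the von Mises stress is σ' = (16/πd³)·√(4M²+3T²).
√(4M²+3T²) = √(4×(1.790×10^6)² + 3×(8.450×10^6)²) = 1.507×10^7 N·mm.
d³ = 16×1.507×10^7/(π×92.26) = 831800 mm³.
d = 94.04 mm.

d = 94.0 mm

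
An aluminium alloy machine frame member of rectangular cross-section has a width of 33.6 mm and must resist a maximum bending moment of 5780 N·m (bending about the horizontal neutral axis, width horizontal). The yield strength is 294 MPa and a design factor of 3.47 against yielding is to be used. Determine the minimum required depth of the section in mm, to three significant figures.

h = 110 mm

σ_allow = 294/3.47 = 84.73 MPa.
For a rectangular section σ = 6M/(bh²), so h² = 6M/(b σ_allow) = 6×5780000/(33.6×84.73) = 12180 mm².
h = 110.4 mm.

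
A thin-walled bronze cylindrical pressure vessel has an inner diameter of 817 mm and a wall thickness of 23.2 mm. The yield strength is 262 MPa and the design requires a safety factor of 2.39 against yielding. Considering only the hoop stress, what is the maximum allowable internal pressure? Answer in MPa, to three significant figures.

σ_allow = 262/2.39 = 109.6 MPa.
σ_h = pD/(2t) → p_allow = 2σ_allow t/D = 2×109.6×23.2/817 = 6.226 MPa.

p_allow = 6.23 MPa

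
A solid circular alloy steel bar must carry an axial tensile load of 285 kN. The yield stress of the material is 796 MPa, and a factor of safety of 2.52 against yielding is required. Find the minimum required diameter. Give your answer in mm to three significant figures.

d = 33.9 mm

Allowable stress σ_allow = 796/2.52 = 315.9 MPa.
Required area A = F/σ_allow = 285000/315.9 = 902.3 mm².
A = πd²/4 → d = √(4A/π) = 33.89 mm.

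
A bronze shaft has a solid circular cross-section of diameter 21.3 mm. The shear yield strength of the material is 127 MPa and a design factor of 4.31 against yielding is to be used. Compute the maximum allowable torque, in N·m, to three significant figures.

τ_allow = 127/4.31 = 29.47 MPa.
For a solid shaft T_allow = τ_allow·πd³/16; πd³/16 = π×21.3³/16 = 1897 mm³.
T_allow = 29.47×1897 = 55910 N·mm = 55.91 N·m.

T_allow = 55.9 N·m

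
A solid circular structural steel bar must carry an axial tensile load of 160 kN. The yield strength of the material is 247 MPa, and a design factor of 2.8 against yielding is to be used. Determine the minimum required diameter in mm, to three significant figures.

d = 48.1 mm

Allowable stress σ_allow = 247/2.8 = 88.21 MPa.
Required area A = F/σ_allow = 160000/88.21 = 1814 mm².
A = πd²/4 → d = √(4A/π) = 48.06 mm.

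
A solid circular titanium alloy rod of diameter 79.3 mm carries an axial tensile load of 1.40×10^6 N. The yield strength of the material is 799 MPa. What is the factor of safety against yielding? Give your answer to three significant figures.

A = πd²/4 = 4939 mm².
σ = F/A = 1400000/4939 = 283.5 MPa.
n = 799/283.5 = 2.819.

n = 2.82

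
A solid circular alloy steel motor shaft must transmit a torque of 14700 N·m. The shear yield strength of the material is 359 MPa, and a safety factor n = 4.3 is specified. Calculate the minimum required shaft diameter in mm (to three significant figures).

d = 96.4 mm

Allowable shear stress τ_allow = 359/4.3 = 83.49 MPa.
For a solid shaft τ = 16T/(πd³), so d³ = 16T/(π τ_allow) = 16×1.4700×10^7/(π×83.49) = 896700 mm³.
d = (896700)^(1/3) = 96.43 mm.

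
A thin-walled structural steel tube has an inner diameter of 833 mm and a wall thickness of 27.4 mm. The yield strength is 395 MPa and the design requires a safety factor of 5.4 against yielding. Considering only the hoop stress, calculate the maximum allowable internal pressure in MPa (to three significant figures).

σ_allow = 395/5.4 = 73.15 MPa.
σ_h = pD/(2t) → p_allow = 2σ_allow t/D = 2×73.15×27.4/833 = 4.812 MPa.

p_allow = 4.81 MPa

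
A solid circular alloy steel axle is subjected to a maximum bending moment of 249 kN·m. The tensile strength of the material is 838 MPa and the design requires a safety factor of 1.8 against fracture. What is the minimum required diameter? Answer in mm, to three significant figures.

σ_allow = 838/1.8 = 465.6 MPa.
For a solid circular section σ = 32M/(πd³), so d³ = 32M/(π σ_allow) = 32×2.4900×10^8/(π×465.6) = 5.448×10^6 mm³.
d = 176.0 mm.

d = 176 mm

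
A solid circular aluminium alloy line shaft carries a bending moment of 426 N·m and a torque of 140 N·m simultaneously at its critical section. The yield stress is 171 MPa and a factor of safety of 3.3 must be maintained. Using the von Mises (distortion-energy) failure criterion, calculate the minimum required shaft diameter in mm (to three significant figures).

σ_allow = σ_y/n = 171/3.3 = 51.82 MPa.
For a solid shaft σ_b = 32M/(πd³) and τ = 16T/(πd³), so the von Mises stress is σ' = (16/πd³)·√(4M²+3T²).
√(4M²+3T²) = √(4×(426000)² + 3×(140000)²) = 885800 N·mm.
d³ = 16×885800/(π×51.82) = 87060 mm³.
d = 44.32 mm.

d = 44.3 mm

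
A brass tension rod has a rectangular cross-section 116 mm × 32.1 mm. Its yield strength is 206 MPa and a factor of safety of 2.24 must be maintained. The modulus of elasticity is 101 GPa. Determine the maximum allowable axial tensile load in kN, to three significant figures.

σ_allow = 206/2.24 = 91.96 MPa.
A = 116×32.1 = 3724 mm².
F_allow = σ_allow × A = 91.96×3724 = 342400 N.

F_allow = 342 kN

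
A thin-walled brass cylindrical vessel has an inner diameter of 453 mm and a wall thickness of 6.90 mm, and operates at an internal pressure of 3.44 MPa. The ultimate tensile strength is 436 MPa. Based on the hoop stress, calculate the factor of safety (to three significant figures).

σ_h = pD/(2t) = 3.44×453/(2×6.90) = 112.9 MPa.
n = 436/112.9 = 3.861.

n = 3.86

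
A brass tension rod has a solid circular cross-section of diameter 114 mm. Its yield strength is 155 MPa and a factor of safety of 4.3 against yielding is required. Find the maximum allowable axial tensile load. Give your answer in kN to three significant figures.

F_allow = 368 kN

σ_allow = 155/4.3 = 36.05 MPa.
A = πd²/4 = π×114²/4 = 10210 mm².
F_allow = σ_allow × A = 36.05×10210 = 367900 N.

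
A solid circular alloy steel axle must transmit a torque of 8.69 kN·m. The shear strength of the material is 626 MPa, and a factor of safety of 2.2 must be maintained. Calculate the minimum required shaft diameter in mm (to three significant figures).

d = 53.8 mm

Allowable shear stress τ_allow = 626/2.2 = 284.5 MPa.
For a solid shaft τ = 16T/(πd³), so d³ = 16T/(π τ_allow) = 16×8690000/(π×284.5) = 155500 mm³.
d = (155500)^(1/3) = 53.78 mm.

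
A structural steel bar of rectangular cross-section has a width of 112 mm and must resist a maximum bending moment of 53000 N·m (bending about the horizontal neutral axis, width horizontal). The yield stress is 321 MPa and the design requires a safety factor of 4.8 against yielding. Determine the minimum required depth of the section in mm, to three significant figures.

σ_allow = 321/4.8 = 66.88 MPa.
For a rectangular section σ = 6M/(bh²), so h² = 6M/(b σ_allow) = 6×5.3000×10^7/(112×66.88) = 42460 mm².
h = 206.1 mm.

h = 206 mm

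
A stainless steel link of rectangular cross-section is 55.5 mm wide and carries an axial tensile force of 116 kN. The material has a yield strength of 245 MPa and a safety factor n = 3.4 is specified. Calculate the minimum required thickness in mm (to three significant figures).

t = 29.0 mm

σ_allow = 245/3.4 = 72.06 MPa.
Required area A = F/σ_allow = 116000/72.06 = 1610 mm².
t = A/w = 1610/55.5 = 29.01 mm.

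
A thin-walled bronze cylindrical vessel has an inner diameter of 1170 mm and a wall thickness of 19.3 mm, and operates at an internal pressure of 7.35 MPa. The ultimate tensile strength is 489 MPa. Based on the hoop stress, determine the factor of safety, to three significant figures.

σ_h = pD/(2t) = 7.35×1170/(2×19.3) = 222.8 MPa.
n = 489/222.8 = 2.195.

n = 2.19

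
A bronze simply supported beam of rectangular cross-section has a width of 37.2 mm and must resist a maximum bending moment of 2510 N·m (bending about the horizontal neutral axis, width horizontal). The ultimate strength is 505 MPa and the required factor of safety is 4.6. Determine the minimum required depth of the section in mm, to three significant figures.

σ_allow = 505/4.6 = 109.8 MPa.
For a rectangular section σ = 6M/(bh²), so h² = 6M/(b σ_allow) = 6×2510000/(37.2×109.8) = 3688 mm².
h = 60.73 mm.

h = 60.7 mm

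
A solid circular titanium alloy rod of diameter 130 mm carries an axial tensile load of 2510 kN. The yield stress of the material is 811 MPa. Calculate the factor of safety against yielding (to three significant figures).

n = 4.29

A = πd²/4 = 13270 mm².
σ = F/A = 2510000/13270 = 189.1 MPa.
n = 811/189.1 = 4.289.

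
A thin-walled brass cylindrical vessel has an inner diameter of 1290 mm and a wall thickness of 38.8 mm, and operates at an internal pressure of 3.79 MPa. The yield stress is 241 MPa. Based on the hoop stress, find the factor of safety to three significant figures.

σ_h = pD/(2t) = 3.79×1290/(2×38.8) = 63.00 MPa.
n = 241/63.00 = 3.825.

n = 3.83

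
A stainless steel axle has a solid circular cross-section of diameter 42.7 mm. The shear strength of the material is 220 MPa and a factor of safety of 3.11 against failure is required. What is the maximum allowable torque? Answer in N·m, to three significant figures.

T_allow = 1080 N·m

τ_allow = 220/3.11 = 70.74 MPa.
For a solid shaft T_allow = τ_allow·πd³/16; πd³/16 = π×42.7³/16 = 15290 mm³.
T_allow = 70.74×15290 = 1.081×10^6 N·mm = 1081 N·m.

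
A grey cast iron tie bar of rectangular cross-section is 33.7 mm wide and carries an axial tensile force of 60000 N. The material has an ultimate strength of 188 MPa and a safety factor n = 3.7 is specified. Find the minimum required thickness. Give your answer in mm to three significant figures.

t = 35.0 mm

σ_allow = 188/3.7 = 50.81 MPa.
Required area A = F/σ_allow = 60000/50.81 = 1181 mm².
t = A/w = 1181/33.7 = 35.04 mm.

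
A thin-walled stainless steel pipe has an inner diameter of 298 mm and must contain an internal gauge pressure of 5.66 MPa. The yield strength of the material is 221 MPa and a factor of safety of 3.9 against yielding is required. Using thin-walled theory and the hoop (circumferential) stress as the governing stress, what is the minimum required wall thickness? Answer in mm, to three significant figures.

t = 14.9 mm

σ_allow = 221/3.9 = 56.67 MPa.
Hoop stress σ_h = pD/(2t), so t = pD/(2σ_allow) = 5.66×298/(2×56.67) = 14.88 mm.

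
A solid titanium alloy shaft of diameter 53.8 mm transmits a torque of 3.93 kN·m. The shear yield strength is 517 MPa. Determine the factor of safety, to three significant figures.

τ = 16T/(πd³) = 16×3930000/(π×53.8³) = 128.5 MPa.
n = τ_limit/τ = 517/128.5 = 4.022.

n = 4.02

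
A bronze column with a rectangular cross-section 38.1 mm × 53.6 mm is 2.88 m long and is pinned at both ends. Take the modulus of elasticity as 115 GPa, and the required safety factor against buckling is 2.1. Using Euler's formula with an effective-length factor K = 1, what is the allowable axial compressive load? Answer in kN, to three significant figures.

Buckling occurs about the weak axis: I_min = h·b³/12 = 53.6×38.1³/12 = 247000 mm⁴ (b = 38.1 mm is the smaller dimension).
Effective length L_e = KL = 1×2.88 m = 2880 mm.
Euler critical load P_cr = π²EI/L_e² = π²×115000×247000/2880² = 33800 N.
P_allow = P_cr/n = 33800/2.1 = 16100 N.

P_allow = 16.1 kN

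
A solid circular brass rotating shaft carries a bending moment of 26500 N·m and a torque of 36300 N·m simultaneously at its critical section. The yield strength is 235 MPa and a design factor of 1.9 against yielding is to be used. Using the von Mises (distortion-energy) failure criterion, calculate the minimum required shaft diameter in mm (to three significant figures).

σ_allow = σ_y/n = 235/1.9 = 123.7 MPa.
For a solid shaft σ_b = 32M/(πd³) and τ = 16T/(πd³), so the von Mises stress is σ' = (16/πd³)·√(4M²+3T²).
√(4M²+3T²) = √(4×(2.650×10^7)² + 3×(3.630×10^7)²) = 8.223×10^7 N·mm.
d³ = 16×8.223×10^7/(π×123.7) = 3.386×10^6 mm³.
d = 150.2 mm.

d = 150 mm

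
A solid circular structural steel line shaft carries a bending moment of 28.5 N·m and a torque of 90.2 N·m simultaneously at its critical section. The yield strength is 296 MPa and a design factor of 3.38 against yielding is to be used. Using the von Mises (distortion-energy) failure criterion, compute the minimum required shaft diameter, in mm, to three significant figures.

d = 21.3 mm

σ_allow = σ_y/n = 296/3.38 = 87.57 MPa.
For a solid shaft σ_b = 32M/(πd³) and τ = 16T/(πd³), so the von Mises stress is σ' = (16/πd³)·√(4M²+3T²).
√(4M²+3T²) = √(4×(28500)² + 3×(90200)²) = 166300 N·mm.
d³ = 16×166300/(π×87.57) = 9672 mm³.
d = 21.31 mm.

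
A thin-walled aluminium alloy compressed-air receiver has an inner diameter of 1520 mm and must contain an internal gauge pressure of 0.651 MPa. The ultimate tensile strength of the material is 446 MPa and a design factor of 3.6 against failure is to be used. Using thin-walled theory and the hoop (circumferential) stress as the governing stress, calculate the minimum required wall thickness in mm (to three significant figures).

t = 3.99 mm

σ_allow = 446/3.6 = 123.9 MPa.
Hoop stress σ_h = pD/(2t), so t = pD/(2σ_allow) = 0.651×1520/(2×123.9) = 3.994 mm.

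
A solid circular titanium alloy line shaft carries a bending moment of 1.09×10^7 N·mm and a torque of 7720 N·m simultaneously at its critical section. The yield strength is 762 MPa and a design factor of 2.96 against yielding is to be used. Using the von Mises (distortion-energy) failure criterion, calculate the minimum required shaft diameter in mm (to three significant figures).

σ_allow = σ_y/n = 762/2.96 = 257.4 MPa.
For a solid shaft σ_b = 32M/(πd³) and τ = 16T/(πd³), so the von Mises stress is σ' = (16/πd³)·√(4M²+3T²).
√(4M²+3T²) = √(4×(1.090×10^7)² + 3×(7.720×10^6)²) = 2.557×10^7 N·mm.
d³ = 16×2.557×10^7/(π×257.4) = 505900 mm³.
d = 79.68 mm.

d = 79.7 mm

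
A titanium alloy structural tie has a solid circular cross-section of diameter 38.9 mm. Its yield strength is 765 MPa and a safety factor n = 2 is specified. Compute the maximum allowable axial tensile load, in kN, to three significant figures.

σ_allow = 765/2 = 382.5 MPa.
A = πd²/4 = π×38.9²/4 = 1188 mm².
F_allow = σ_allow × A = 382.5×1188 = 454600 N.

F_allow = 455 kN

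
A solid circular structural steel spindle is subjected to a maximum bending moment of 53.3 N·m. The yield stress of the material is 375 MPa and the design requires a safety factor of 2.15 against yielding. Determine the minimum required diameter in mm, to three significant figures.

σ_allow = 375/2.15 = 174.4 MPa.
For a solid circular section σ = 32M/(πd³), so d³ = 32M/(π σ_allow) = 32×53300/(π×174.4) = 3113 mm³.
d = 14.60 mm.

d = 14.6 mm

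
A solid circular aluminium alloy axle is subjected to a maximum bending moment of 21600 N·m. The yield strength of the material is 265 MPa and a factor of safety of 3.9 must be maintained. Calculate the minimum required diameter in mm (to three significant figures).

d = 148 mm

σ_allow = 265/3.9 = 67.95 MPa.
For a solid circular section σ = 32M/(πd³), so d³ = 32M/(π σ_allow) = 32×2.1600×10^7/(π×67.95) = 3.238×10^6 mm³.
d = 147.9 mm.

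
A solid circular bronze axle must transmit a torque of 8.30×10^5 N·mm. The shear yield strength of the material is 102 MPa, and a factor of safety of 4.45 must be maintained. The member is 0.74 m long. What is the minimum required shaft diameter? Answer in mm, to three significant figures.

Allowable shear stress τ_allow = 102/4.45 = 22.92 MPa.
For a solid shaft τ = 16T/(πd³), so d³ = 16T/(π τ_allow) = 16×830000/(π×22.92) = 184400 mm³.
d = (184400)^(1/3) = 56.92 mm.

d = 56.9 mm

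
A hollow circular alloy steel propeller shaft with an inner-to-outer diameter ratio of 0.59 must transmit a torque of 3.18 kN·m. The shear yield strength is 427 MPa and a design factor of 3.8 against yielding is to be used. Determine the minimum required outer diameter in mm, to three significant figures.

τ_allow = 427/3.8 = 112.4 MPa.
For a hollow shaft τ = 16T/[πd_o³(1−k⁴)] with k = 0.59, so 1−k⁴ = 0.8788.
d_o³ = 16T/[π τ_allow (1−k⁴)] = 16×3180000/(π×112.4×0.8788) = 164000 mm³.
d_o = 54.74 mm.

d_o = 54.7 mm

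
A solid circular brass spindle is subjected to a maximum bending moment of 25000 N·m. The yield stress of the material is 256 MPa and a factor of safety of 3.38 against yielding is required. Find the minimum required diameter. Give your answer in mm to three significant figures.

σ_allow = 256/3.38 = 75.74 MPa.
For a solid circular section σ = 32M/(πd³), so d³ = 32M/(π σ_allow) = 32×2.5000×10^7/(π×75.74) = 3.362×10^6 mm³.
d = 149.8 mm.

d = 150 mm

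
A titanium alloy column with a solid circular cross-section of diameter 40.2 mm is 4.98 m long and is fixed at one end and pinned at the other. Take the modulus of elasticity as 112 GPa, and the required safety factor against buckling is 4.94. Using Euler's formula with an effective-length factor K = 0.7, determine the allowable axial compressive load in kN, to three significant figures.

I = πd⁴/64 = π×40.2⁴/64 = 128200 mm⁴.
Effective length L_e = KL = 0.7×4.98 m = 3486 mm.
Euler critical load P_cr = π²EI/L_e² = π²×112000×128200/3486² = 11660 N.
P_allow = P_cr/n = 11660/4.94 = 2361 N.

P_allow = 2.36 kN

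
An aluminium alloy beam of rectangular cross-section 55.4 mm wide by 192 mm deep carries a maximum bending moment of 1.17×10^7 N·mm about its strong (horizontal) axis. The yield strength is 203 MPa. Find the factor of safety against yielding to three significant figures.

n = 5.91

Section modulus S = bh²/6 = 55.4×192²/6 = 340400 mm³.
σ = M/S = 1.1700×10^7/340400 = 34.37 MPa.
n = 203/34.37 = 5.906.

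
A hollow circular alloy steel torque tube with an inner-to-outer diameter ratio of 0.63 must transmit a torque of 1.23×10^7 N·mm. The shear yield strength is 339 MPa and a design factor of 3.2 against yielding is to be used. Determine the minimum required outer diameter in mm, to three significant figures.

d_o = 88.9 mm

τ_allow = 339/3.2 = 105.9 MPa.
For a hollow shaft τ = 16T/[πd_o³(1−k⁴)] with k = 0.63, so 1−k⁴ = 0.8425.
d_o³ = 16T/[π τ_allow (1−k⁴)] = 16×1.2300×10^7/(π×105.9×0.8425) = 701900 mm³.
d_o = 88.87 mm.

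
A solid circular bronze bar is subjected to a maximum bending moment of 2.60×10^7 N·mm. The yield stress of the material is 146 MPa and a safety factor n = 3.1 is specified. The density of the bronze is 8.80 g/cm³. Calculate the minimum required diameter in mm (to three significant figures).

σ_allow = 146/3.1 = 47.10 MPa.
For a solid circular section σ = 32M/(πd³), so d³ = 32M/(π σ_allow) = 32×2.6000×10^7/(π×47.10) = 5.623×10^6 mm³.
d = 177.8 mm.

d = 178 mm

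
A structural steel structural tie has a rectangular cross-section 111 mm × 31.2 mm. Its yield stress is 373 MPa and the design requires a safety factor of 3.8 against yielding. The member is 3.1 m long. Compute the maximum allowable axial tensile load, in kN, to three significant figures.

F_allow = 340 kN

σ_allow = 373/3.8 = 98.16 MPa.
A = 111×31.2 = 3463 mm².
F_allow = σ_allow × A = 98.16×3463 = 339900 N.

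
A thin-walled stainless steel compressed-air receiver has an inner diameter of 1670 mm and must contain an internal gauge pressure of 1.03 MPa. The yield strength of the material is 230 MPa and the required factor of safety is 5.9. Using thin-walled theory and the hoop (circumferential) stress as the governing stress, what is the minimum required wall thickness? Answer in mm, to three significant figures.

σ_allow = 230/5.9 = 38.98 MPa.
Hoop stress σ_h = pD/(2t), so t = pD/(2σ_allow) = 1.03×1670/(2×38.98) = 22.06 mm.

t = 22.1 mm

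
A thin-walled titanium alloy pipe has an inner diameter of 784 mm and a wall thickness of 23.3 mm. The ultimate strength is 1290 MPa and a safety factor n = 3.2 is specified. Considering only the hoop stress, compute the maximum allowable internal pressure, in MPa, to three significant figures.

σ_allow = 1290/3.2 = 403.1 MPa.
σ_h = pD/(2t) → p_allow = 2σ_allow t/D = 2×403.1×23.3/784 = 23.96 MPa.

p_allow = 24.0 MPa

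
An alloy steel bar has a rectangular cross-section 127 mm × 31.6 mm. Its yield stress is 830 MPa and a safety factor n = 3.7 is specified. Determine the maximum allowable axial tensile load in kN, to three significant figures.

F_allow = 900 kN

σ_allow = 830/3.7 = 224.3 MPa.
A = 127×31.6 = 4013 mm².
F_allow = σ_allow × A = 224.3×4013 = 900300 N.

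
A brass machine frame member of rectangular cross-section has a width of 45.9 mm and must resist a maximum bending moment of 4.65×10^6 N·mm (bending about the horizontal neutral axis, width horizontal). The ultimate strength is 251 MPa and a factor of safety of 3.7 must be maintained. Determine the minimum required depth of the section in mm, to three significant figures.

h = 94.7 mm

σ_allow = 251/3.7 = 67.84 MPa.
For a rectangular section σ = 6M/(bh²), so h² = 6M/(b σ_allow) = 6×4650000/(45.9×67.84) = 8960 mm².
h = 94.66 mm.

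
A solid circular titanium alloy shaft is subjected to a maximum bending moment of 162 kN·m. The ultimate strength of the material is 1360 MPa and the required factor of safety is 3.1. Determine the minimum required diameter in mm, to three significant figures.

σ_allow = 1360/3.1 = 438.7 MPa.
For a solid circular section σ = 32M/(πd³), so d³ = 32M/(π σ_allow) = 32×1.6200×10^8/(π×438.7) = 3.761×10^6 mm³.
d = 155.5 mm.

d = 156 mm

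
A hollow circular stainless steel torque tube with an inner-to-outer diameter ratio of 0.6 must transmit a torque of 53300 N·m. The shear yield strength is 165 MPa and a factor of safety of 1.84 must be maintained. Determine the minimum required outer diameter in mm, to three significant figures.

d_o = 152 mm

τ_allow = 165/1.84 = 89.67 MPa.
For a hollow shaft τ = 16T/[πd_o³(1−k⁴)] with k = 0.6, so 1−k⁴ = 0.8704.
d_o³ = 16T/[π τ_allow (1−k⁴)] = 16×5.3300×10^7/(π×89.67×0.8704) = 3.478×10^6 mm³.
d_o = 151.5 mm.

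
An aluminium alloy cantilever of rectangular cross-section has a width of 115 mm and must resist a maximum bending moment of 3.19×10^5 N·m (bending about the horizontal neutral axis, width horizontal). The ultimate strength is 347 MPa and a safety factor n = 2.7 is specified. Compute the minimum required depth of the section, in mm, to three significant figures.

σ_allow = 347/2.7 = 128.5 MPa.
For a rectangular section σ = 6M/(bh²), so h² = 6M/(b σ_allow) = 6×3.1900×10^8/(115×128.5) = 129500 mm².
h = 359.9 mm.

h = 360 mm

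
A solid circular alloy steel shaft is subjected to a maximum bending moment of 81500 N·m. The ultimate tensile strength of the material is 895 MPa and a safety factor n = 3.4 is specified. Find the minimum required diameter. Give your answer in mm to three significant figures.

σ_allow = 895/3.4 = 263.2 MPa.
For a solid circular section σ = 32M/(πd³), so d³ = 32M/(π σ_allow) = 32×8.1500×10^7/(π×263.2) = 3.154×10^6 mm³.
d = 146.6 mm.

d = 147 mm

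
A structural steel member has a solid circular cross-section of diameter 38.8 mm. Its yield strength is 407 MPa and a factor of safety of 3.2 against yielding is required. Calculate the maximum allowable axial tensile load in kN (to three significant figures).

σ_allow = 407/3.2 = 127.2 MPa.
A = πd²/4 = π×38.8²/4 = 1182 mm².
F_allow = σ_allow × A = 127.2×1182 = 150400 N.

F_allow = 150 kN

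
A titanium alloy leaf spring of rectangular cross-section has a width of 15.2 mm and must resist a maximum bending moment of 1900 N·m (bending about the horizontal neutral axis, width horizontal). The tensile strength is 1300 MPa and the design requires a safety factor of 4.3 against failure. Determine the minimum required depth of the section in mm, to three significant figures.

σ_allow = 1300/4.3 = 302.3 MPa.
For a rectangular section σ = 6M/(bh²), so h² = 6M/(b σ_allow) = 6×1900000/(15.2×302.3) = 2481 mm².
h = 49.81 mm.

h = 49.8 mm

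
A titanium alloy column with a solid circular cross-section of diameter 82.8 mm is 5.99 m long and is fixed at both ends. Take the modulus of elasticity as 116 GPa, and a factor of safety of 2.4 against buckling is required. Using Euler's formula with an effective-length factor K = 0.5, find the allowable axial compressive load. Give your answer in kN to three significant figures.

P_allow = 123 kN

I = πd⁴/64 = π×82.8⁴/64 = 2.307×10^6 mm⁴.
Effective length L_e = KL = 0.5×5.99 m = 2995 mm.
Euler critical load P_cr = π²EI/L_e² = π²×116000×2.307×10^6/2995² = 294500 N.
P_allow = P_cr/n = 294500/2.4 = 122700 N.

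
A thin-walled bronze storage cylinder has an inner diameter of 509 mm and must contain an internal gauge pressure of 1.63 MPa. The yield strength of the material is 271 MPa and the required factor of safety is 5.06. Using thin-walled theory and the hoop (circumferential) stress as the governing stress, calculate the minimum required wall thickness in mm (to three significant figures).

σ_allow = 271/5.06 = 53.56 MPa.
Hoop stress σ_h = pD/(2t), so t = pD/(2σ_allow) = 1.63×509/(2×53.56) = 7.746 mm.

t = 7.75 mm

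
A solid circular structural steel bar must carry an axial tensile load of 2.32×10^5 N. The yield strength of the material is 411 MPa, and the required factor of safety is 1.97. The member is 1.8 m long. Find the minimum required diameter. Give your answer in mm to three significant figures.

d = 37.6 mm

Allowable stress σ_allow = 411/1.97 = 208.6 MPa.
Required area A = F/σ_allow = 232000/208.6 = 1112 mm².
A = πd²/4 → d = √(4A/π) = 37.63 mm.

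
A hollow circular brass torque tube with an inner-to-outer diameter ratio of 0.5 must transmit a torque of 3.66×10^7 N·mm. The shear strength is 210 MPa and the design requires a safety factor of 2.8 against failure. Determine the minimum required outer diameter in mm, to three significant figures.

d_o = 138 mm

τ_allow = 210/2.8 = 75.00 MPa.
For a hollow shaft τ = 16T/[πd_o³(1−k⁴)] with k = 0.5, so 1−k⁴ = 0.9375.
d_o³ = 16T/[π τ_allow (1−k⁴)] = 16×3.6600×10^7/(π×75.00×0.9375) = 2.651×10^6 mm³.
d_o = 138.4 mm.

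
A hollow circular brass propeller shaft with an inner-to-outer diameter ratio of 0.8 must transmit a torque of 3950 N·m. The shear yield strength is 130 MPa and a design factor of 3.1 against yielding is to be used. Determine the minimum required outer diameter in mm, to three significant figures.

τ_allow = 130/3.1 = 41.94 MPa.
For a hollow shaft τ = 16T/[πd_o³(1−k⁴)] with k = 0.8, so 1−k⁴ = 0.5904.
d_o³ = 16T/[π τ_allow (1−k⁴)] = 16×3950000/(π×41.94×0.5904) = 812500 mm³.
d_o = 93.31 mm.

d_o = 93.3 mm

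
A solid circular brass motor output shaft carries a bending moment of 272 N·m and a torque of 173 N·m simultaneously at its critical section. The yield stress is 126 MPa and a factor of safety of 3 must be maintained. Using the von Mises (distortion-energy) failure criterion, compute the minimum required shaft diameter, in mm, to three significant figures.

σ_allow = σ_y/n = 126/3 = 42.00 MPa.
For a solid shaft σ_b = 32M/(πd³) and τ = 16T/(πd³), so the von Mises stress is σ' = (16/πd³)·√(4M²+3T²).
√(4M²+3T²) = √(4×(272000)² + 3×(173000)²) = 621100 N·mm.
d³ = 16×621100/(π×42.00) = 75310 mm³.
d = 42.23 mm.

d = 42.2 mm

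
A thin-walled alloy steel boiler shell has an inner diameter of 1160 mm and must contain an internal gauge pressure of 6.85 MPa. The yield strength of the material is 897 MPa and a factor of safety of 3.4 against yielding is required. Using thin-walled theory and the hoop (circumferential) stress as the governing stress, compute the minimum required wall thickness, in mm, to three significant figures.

σ_allow = 897/3.4 = 263.8 MPa.
Hoop stress σ_h = pD/(2t), so t = pD/(2σ_allow) = 6.85×1160/(2×263.8) = 15.06 mm.

t = 15.1 mm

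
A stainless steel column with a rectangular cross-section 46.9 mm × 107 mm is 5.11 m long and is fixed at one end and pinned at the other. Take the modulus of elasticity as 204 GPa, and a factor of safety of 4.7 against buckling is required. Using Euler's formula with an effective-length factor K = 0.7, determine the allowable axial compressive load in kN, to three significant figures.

Buckling occurs about the weak axis: I_min = h·b³/12 = 107×46.9³/12 = 919900 mm⁴ (b = 46.9 mm is the smaller dimension).
Effective length L_e = KL = 0.7×5.11 m = 3577 mm.
Euler critical load P_cr = π²EI/L_e² = π²×204000×919900/3577² = 144700 N.
P_allow = P_cr/n = 144700/4.7 = 30800 N.

P_allow = 30.8 kN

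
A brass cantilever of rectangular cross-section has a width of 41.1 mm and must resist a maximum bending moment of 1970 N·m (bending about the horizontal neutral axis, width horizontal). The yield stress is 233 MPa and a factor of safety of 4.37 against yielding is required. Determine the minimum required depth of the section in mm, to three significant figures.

σ_allow = 233/4.37 = 53.32 MPa.
For a rectangular section σ = 6M/(bh²), so h² = 6M/(b σ_allow) = 6×1970000/(41.1×53.32) = 5394 mm².
h = 73.44 mm.

h = 73.4 mm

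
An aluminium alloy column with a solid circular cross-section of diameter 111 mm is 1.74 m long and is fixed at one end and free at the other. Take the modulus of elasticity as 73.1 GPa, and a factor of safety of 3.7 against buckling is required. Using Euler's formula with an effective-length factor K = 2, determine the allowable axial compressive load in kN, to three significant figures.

P_allow = 120 kN

I = πd⁴/64 = π×111⁴/64 = 7.452×10^6 mm⁴.
Effective length L_e = KL = 2×1.74 m = 3480 mm.
Euler critical load P_cr = π²EI/L_e² = π²×73100×7.452×10^6/3480² = 443900 N.
P_allow = P_cr/n = 443900/3.7 = 120000 N.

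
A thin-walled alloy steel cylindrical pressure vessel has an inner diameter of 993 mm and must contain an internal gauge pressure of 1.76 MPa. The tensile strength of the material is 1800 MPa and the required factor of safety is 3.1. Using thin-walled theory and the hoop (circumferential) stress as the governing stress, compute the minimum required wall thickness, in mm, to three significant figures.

t = 1.50 mm

σ_allow = 1800/3.1 = 580.6 MPa.
Hoop stress σ_h = pD/(2t), so t = pD/(2σ_allow) = 1.76×993/(2×580.6) = 1.505 mm.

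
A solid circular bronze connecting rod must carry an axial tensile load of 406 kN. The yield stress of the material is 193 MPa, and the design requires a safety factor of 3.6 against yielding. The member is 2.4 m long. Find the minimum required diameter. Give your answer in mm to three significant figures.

d = 98.2 mm

Allowable stress σ_allow = 193/3.6 = 53.61 MPa.
Required area A = F/σ_allow = 406000/53.61 = 7573 mm².
A = πd²/4 → d = √(4A/π) = 98.20 mm.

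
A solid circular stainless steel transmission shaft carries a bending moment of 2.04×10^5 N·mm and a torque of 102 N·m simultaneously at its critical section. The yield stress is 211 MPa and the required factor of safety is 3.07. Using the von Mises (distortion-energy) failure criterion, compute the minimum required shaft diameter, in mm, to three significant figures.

σ_allow = σ_y/n = 211/3.07 = 68.73 MPa.
For a solid shaft σ_b = 32M/(πd³) and τ = 16T/(πd³), so the von Mises stress is σ' = (16/πd³)·√(4M²+3T²).
√(4M²+3T²) = √(4×(204000)² + 3×(102000)²) = 444600 N·mm.
d³ = 16×444600/(π×68.73) = 32950 mm³.
d = 32.06 mm.

d = 32.1 mm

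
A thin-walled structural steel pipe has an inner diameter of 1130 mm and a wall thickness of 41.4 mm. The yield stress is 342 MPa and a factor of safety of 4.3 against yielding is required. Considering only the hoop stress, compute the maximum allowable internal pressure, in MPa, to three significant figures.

p_allow = 5.83 MPa

σ_allow = 342/4.3 = 79.53 MPa.
σ_h = pD/(2t) → p_allow = 2σ_allow t/D = 2×79.53×41.4/1130 = 5.828 MPa.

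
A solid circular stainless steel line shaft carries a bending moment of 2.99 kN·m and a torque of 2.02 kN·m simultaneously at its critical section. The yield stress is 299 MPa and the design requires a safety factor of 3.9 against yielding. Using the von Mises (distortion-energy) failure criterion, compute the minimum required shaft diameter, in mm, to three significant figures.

d = 77.2 mm

σ_allow = σ_y/n = 299/3.9 = 76.67 MPa.
For a solid shaft σ_b = 32M/(πd³) and τ = 16T/(πd³), so the von Mises stress is σ' = (16/πd³)·√(4M²+3T²).
√(4M²+3T²) = √(4×(2.990×10^6)² + 3×(2.020×10^6)²) = 6.928×10^6 N·mm.
d³ = 16×6.928×10^6/(π×76.67) = 460200 mm³.
d = 77.21 mm.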